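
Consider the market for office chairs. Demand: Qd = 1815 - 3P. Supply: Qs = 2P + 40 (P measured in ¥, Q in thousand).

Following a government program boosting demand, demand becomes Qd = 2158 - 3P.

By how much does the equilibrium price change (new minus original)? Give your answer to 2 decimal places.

+68.60

Before the shock: 1815 - 3P = 2P + 40 ⇒ 1775 = 5P ⇒ P = 355, Q = 750.
The shock moves the curves to Qd = 2158 - 3P and Qs = 2P + 40.
New equilibrium: 2158 - 3P = 2P + 40 ⇒ 2118 = 5P ⇒ P = 423.6, Q = 887.2.
ΔP = 423.6 − 355 = +68.60.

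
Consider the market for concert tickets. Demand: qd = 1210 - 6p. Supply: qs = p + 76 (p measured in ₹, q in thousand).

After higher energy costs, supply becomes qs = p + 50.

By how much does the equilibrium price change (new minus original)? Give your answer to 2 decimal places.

Solve the original market: 1210 - 6p = p + 76, hence p = 162 and q = 238.
The shock moves the curves to qd = 1210 - 6p and qs = p + 50.
Equate the new curves: 1210 - 6p = p + 50, giving 1160 = 7p, p = 1160/7 ≈ 165.7143, q = 1510/7 ≈ 215.7143.
Δp = 165.7143 − 162 = +3.71.

+3.71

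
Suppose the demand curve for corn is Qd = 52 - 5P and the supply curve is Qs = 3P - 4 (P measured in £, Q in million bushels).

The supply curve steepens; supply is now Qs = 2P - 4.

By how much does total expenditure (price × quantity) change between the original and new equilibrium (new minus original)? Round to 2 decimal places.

Original equilibrium: 52 - 5P = 3P - 4 gives 56 = 8P, so P = 7 and Q = 17.
After the shift, demand is Qd = 52 - 5P and supply is Qs = 2P - 4.
Equate the new curves: 52 - 5P = 2P - 4, giving 56 = 7P, P = 8, Q = 12.
Expenditure moves from 7×17 = 119 to 8×12 = 96; change = -23.00.

-23.00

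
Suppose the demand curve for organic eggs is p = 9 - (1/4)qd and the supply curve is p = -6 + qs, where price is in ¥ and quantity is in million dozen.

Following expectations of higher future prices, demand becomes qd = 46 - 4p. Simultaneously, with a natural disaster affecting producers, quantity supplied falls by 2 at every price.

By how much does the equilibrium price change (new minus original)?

Before the shock: 36 - 4p = p + 6 ⇒ 30 = 5p ⇒ p = 6, q = 12.
The shock moves the curves to qd = 46 - 4p and qs = p + 4.
Equate the new curves: 46 - 4p = p + 4, giving 42 = 5p, p = 8.4, q = 12.4.
Δp = 8.4 − 6 = +2.4.

+2.4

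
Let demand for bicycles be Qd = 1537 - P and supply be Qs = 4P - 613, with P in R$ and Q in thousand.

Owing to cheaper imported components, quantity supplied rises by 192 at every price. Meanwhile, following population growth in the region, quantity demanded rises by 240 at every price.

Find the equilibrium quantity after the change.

Initially, 1537 - P = 4P - 613, so 2150 = 5P and P = 430, Q = 1107.
With the change applied: demand Qd = 1777 - P, supply Qs = 4P - 421.
Clearing the new market: 1777 - P = 4P - 421, so P = 439.6 and Q = 1337.4.

1337.4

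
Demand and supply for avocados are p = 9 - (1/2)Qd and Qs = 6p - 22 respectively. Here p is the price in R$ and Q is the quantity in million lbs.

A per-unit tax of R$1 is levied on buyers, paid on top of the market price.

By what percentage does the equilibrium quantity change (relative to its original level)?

Original equilibrium: 18 - 2p = 6p - 22 gives 40 = 8p, so p = 5 and Q = 8.
Since buyers pay the price plus the tax, the effective demand curve becomes Qd = 16 - 2p.
Clearing the new market: 16 - 2p = 6p - 22, so p = 4.75 and Q = 6.5.
%ΔQ = (6.5 − 8) / 8 × 100 = -18.75%.

-18.75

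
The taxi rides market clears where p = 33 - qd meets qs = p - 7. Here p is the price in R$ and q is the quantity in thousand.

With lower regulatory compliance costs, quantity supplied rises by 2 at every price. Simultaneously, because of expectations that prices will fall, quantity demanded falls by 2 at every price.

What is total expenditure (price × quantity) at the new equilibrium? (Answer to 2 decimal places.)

234.00

Solve the original market: 33 - p = p - 7, hence p = 20 and q = 13.
With the change applied: demand qd = 31 - p, supply qs = p - 5.
Setting them equal: 31 - p = p - 5 → 36 = 2p, so p = 18 and q = 13.
New expenditure = 18 × 13 = 234.00.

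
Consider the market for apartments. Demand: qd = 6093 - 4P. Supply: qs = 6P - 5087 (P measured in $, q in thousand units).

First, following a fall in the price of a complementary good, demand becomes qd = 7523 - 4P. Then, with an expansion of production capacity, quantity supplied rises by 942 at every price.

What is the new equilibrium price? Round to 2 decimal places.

1166.80

Initially, 6093 - 4P = 6P - 5087, so 11180 = 10P and P = 1118, q = 1621.
The new curves are qd = 7523 - 4P (demand) and qs = 6P - 4145 (supply).
Equate the new curves: 7523 - 4P = 6P - 4145, giving 11668 = 10P, P = 1166.8, q = 2855.8.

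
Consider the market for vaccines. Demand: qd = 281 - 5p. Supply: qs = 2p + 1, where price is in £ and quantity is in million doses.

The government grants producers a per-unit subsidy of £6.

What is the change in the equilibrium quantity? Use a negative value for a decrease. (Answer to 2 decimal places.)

Before the shock: 281 - 5p = 2p + 1 ⇒ 280 = 7p ⇒ p = 40, q = 81.
Since sellers receive the price plus the subsidy, the effective supply curve becomes qs = 2p + 13.
Clearing the new market: 281 - 5p = 2p + 13, so p = 268/7 ≈ 38.2857 and q = 627/7 ≈ 89.5714.
Δq = 89.5714 − 81 = +8.57.

+8.57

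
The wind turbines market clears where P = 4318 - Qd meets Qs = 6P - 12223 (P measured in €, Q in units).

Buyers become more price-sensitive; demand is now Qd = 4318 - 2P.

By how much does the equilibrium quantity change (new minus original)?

-1772.25

Initially, 4318 - P = 6P - 12223, so 16541 = 7P and P = 2363, Q = 1955.
The shock moves the curves to Qd = 4318 - 2P and Qs = 6P - 12223.
Clearing the new market: 4318 - 2P = 6P - 12223, so P = 2067.625 and Q = 182.75.
ΔQ = 182.75 − 1955 = -1772.25.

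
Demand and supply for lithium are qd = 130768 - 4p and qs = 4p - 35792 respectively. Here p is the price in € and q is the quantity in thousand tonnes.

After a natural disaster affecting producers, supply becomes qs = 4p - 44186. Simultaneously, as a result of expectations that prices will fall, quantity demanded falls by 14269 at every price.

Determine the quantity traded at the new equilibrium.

Initially, 130768 - 4p = 4p - 35792, so 166560 = 8p and p = 20820, q = 47488.
The new curves are qd = 116499 - 4p (demand) and qs = 4p - 44186 (supply).
Setting them equal: 116499 - 4p = 4p - 44186 → 160685 = 8p, so p = 20085.625 and q = 36156.5.

36156.5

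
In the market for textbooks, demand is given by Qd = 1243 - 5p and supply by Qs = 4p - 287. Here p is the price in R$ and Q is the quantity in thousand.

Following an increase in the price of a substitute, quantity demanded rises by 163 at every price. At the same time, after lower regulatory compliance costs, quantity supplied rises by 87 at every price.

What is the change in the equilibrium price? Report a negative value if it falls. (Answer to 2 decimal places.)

+8.44

Initially, 1243 - 5p = 4p - 287, so 1530 = 9p and p = 170, Q = 393.
The shock moves the curves to Qd = 1406 - 5p and Qs = 4p - 200.
Equate the new curves: 1406 - 5p = 4p - 200, giving 1606 = 9p, p = 1606/9 ≈ 178.4444, Q = 4624/9 ≈ 513.7778.
Δp = 178.4444 − 170 = +8.44.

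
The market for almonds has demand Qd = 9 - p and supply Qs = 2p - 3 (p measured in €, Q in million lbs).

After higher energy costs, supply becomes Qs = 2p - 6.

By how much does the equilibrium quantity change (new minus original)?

-1

Before the shock: 9 - p = 2p - 3 ⇒ 12 = 3p ⇒ p = 4, Q = 5.
After the shift, demand is Qd = 9 - p and supply is Qs = 2p - 6.
Clearing the new market: 9 - p = 2p - 6, so p = 5 and Q = 4.
ΔQ = 4 − 5 = -1.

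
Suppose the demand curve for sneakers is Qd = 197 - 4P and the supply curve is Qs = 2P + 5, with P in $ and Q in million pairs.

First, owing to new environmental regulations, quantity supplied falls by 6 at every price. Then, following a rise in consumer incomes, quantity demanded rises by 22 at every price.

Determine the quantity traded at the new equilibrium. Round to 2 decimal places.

72.33

Before the shock: 197 - 4P = 2P + 5 ⇒ 192 = 6P ⇒ P = 32, Q = 69.
The new curves are Qd = 219 - 4P (demand) and Qs = 2P - 1 (supply).
New equilibrium: 219 - 4P = 2P - 1 ⇒ 220 = 6P ⇒ P = 110/3 ≈ 36.6667, Q = 217/3 ≈ 72.3333.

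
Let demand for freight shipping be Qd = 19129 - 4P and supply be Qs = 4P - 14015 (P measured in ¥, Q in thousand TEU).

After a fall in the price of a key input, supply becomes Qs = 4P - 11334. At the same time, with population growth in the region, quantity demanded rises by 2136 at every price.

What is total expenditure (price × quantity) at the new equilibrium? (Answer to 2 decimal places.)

Before the shock: 19129 - 4P = 4P - 14015 ⇒ 33144 = 8P ⇒ P = 4143, Q = 2557.
With the change applied: demand Qd = 21265 - 4P, supply Qs = 4P - 11334.
New equilibrium: 21265 - 4P = 4P - 11334 ⇒ 32599 = 8P ⇒ P = 4074.875, Q = 4965.5.
New expenditure = 4074.875 × 4965.5 = 20233791.81.

20233791.81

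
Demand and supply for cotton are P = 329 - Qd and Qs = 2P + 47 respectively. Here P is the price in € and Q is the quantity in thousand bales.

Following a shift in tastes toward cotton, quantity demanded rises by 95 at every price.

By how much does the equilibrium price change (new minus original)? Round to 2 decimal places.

Solve the original market: 329 - P = 2P + 47, hence P = 94 and Q = 235.
After the shift, demand is Qd = 424 - P and supply is Qs = 2P + 47.
Equate the new curves: 424 - P = 2P + 47, giving 377 = 3P, P = 377/3 ≈ 125.6667, Q = 895/3 ≈ 298.3333.
ΔP = 125.6667 − 94 = +31.67.

+31.67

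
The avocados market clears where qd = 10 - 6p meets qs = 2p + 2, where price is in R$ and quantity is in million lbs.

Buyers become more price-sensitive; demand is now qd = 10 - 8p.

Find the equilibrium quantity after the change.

3.6

Solve the original market: 10 - 6p = 2p + 2, hence p = 1 and q = 4.
The shock moves the curves to qd = 10 - 8p and qs = 2p + 2.
New equilibrium: 10 - 8p = 2p + 2 ⇒ 8 = 10p ⇒ p = 0.8, q = 3.6.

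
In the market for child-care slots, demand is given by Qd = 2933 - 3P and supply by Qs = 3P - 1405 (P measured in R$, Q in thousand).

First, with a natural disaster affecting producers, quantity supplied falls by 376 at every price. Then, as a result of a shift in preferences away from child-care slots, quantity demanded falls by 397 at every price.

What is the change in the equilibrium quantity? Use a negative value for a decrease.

Original equilibrium: 2933 - 3P = 3P - 1405 gives 4338 = 6P, so P = 723 and Q = 764.
With the change applied: demand Qd = 2536 - 3P, supply Qs = 3P - 1781.
New equilibrium: 2536 - 3P = 3P - 1781 ⇒ 4317 = 6P ⇒ P = 719.5, Q = 377.5.
ΔQ = 377.5 − 764 = -386.5.

-386.5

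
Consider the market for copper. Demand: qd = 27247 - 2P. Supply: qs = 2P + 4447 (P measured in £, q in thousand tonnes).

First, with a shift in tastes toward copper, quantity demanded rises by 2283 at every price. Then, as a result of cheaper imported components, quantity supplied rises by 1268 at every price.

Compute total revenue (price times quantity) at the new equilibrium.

Before the shock: 27247 - 2P = 2P + 4447 ⇒ 22800 = 4P ⇒ P = 5700, q = 15847.
After the shift, demand is qd = 29530 - 2P and supply is qs = 2P + 5715.
Equate the new curves: 29530 - 2P = 2P + 5715, giving 23815 = 4P, P = 5953.75, q = 17622.5.
New expenditure = 5953.75 × 17622.5 = 104919959.375.

104919959.375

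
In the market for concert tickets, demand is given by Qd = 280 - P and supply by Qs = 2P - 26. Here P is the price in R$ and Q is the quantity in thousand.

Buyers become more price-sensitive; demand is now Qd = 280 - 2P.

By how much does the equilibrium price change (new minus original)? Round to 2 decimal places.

-25.50

Before the shock: 280 - P = 2P - 26 ⇒ 306 = 3P ⇒ P = 102, Q = 178.
The shock moves the curves to Qd = 280 - 2P and Qs = 2P - 26.
New equilibrium: 280 - 2P = 2P - 26 ⇒ 306 = 4P ⇒ P = 76.5, Q = 127.
ΔP = 76.5 − 102 = -25.50.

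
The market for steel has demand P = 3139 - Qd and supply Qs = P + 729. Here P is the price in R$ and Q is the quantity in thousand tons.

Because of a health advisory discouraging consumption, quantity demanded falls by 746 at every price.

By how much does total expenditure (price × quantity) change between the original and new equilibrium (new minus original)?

Original equilibrium: 3139 - P = P + 729 gives 2410 = 2P, so P = 1205 and Q = 1934.
The shock moves the curves to Qd = 2393 - P and Qs = P + 729.
Equate the new curves: 2393 - P = P + 729, giving 1664 = 2P, P = 832, Q = 1561.
Expenditure moves from 1205×1934 = 2330470 to 832×1561 = 1298752; change = -1031718.

-1031718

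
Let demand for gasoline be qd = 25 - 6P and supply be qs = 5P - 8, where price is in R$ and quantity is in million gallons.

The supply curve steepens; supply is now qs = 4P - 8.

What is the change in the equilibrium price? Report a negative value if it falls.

Initially, 25 - 6P = 5P - 8, so 33 = 11P and P = 3, q = 7.
With the change applied: demand qd = 25 - 6P, supply qs = 4P - 8.
Setting them equal: 25 - 6P = 4P - 8 → 33 = 10P, so P = 3.3 and q = 5.2.
ΔP = 3.3 − 3 = +0.3.

+0.3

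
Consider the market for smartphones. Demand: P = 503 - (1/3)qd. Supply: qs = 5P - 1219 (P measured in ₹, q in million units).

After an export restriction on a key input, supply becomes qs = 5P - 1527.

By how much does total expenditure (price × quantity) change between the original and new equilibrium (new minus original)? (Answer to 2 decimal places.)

-25121.25

Before the shock: 1509 - 3P = 5P - 1219 ⇒ 2728 = 8P ⇒ P = 341, q = 486.
The new curves are qd = 1509 - 3P (demand) and qs = 5P - 1527 (supply).
Setting them equal: 1509 - 3P = 5P - 1527 → 3036 = 8P, so P = 379.5 and q = 370.5.
Expenditure moves from 341×486 = 165726 to 379.5×370.5 = 140604.75; change = -25121.25.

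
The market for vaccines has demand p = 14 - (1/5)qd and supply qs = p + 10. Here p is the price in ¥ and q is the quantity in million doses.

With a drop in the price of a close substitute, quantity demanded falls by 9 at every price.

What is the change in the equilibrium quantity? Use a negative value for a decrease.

Original equilibrium: 70 - 5p = p + 10 gives 60 = 6p, so p = 10 and q = 20.
The shock moves the curves to qd = 61 - 5p and qs = p + 10.
Clearing the new market: 61 - 5p = p + 10, so p = 8.5 and q = 18.5.
Δq = 18.5 − 20 = -1.5.

-1.5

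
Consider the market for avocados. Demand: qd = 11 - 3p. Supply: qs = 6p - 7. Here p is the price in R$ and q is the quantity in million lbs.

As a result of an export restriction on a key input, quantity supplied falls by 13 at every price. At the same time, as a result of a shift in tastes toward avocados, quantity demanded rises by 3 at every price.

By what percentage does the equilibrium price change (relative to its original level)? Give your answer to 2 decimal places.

Original equilibrium: 11 - 3p = 6p - 7 gives 18 = 9p, so p = 2 and q = 5.
With the change applied: demand qd = 14 - 3p, supply qs = 6p - 20.
Clearing the new market: 14 - 3p = 6p - 20, so p = 34/9 ≈ 3.7778 and q = 8/3 ≈ 2.6667.
%Δp = (3.7778 − 2) / 2 × 100 = +88.89%.

+88.89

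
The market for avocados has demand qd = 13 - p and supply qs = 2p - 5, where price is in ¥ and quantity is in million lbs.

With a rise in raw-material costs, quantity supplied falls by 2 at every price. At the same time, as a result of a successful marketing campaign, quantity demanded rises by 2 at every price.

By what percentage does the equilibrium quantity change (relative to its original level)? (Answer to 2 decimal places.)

Original equilibrium: 13 - p = 2p - 5 gives 18 = 3p, so p = 6 and q = 7.
The shock moves the curves to qd = 15 - p and qs = 2p - 7.
Setting them equal: 15 - p = 2p - 7 → 22 = 3p, so p = 22/3 ≈ 7.3333 and q = 23/3 ≈ 7.6667.
%Δq = (7.6667 − 7) / 7 × 100 = +9.52%.

+9.52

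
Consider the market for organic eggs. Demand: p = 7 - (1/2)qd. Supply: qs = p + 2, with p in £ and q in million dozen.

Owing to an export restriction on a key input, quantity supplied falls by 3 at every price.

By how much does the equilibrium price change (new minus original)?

Solve the original market: 14 - 2p = p + 2, hence p = 4 and q = 6.
After the shift, demand is qd = 14 - 2p and supply is qs = p - 1.
Setting them equal: 14 - 2p = p - 1 → 15 = 3p, so p = 5 and q = 4.
Δp = 5 − 4 = +1.

+1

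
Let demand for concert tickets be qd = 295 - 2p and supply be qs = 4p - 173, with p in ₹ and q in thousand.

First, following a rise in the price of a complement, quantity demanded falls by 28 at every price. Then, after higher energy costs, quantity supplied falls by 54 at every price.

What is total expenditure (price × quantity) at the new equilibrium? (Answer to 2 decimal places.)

8425.44

Initially, 295 - 2p = 4p - 173, so 468 = 6p and p = 78, q = 139.
The new curves are qd = 267 - 2p (demand) and qs = 4p - 227 (supply).
Clearing the new market: 267 - 2p = 4p - 227, so p = 247/3 ≈ 82.3333 and q = 307/3 ≈ 102.3333.
New expenditure = 82.3333 × 102.3333 = 8425.44.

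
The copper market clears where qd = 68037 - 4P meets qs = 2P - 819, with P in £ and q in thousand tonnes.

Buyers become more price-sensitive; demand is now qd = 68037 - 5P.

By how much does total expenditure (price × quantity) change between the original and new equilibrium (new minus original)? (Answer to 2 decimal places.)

-68538185.06

Original equilibrium: 68037 - 4P = 2P - 819 gives 68856 = 6P, so P = 11476 and q = 22133.
With the change applied: demand qd = 68037 - 5P, supply qs = 2P - 819.
New equilibrium: 68037 - 5P = 2P - 819 ⇒ 68856 = 7P ⇒ P = 68856/7 ≈ 9836.5714, q = 131979/7 ≈ 18854.1429.
Expenditure moves from 11476×22133 = 253998308 to 9836.5714×18854.1429 = 185460122.9388; change = -68538185.06.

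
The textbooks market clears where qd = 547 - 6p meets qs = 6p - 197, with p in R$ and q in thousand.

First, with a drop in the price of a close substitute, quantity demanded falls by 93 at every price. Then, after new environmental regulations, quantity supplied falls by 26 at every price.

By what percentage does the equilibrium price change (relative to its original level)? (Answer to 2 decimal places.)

-9.01

Initially, 547 - 6p = 6p - 197, so 744 = 12p and p = 62, q = 175.
With the change applied: demand qd = 454 - 6p, supply qs = 6p - 223.
Equate the new curves: 454 - 6p = 6p - 223, giving 677 = 12p, p = 677/12 ≈ 56.4167, q = 115.5.
%Δp = (56.4167 − 62) / 62 × 100 = -9.01%.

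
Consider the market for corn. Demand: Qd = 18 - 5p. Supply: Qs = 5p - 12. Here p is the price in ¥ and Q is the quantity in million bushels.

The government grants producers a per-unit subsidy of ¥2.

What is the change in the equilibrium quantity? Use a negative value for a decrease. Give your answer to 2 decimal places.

+5.00

Original equilibrium: 18 - 5p = 5p - 12 gives 30 = 10p, so p = 3 and Q = 3.
Since sellers receive the price plus the subsidy, the effective supply curve becomes Qs = 5p - 2.
Setting them equal: 18 - 5p = 5p - 2 → 20 = 10p, so p = 2 and Q = 8.
ΔQ = 8 − 3 = +5.00.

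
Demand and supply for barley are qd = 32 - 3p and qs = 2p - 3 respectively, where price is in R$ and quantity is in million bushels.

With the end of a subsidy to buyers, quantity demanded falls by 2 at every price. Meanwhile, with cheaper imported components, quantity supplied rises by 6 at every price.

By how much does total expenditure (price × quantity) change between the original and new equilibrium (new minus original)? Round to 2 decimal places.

Initially, 32 - 3p = 2p - 3, so 35 = 5p and p = 7, q = 11.
After the shift, demand is qd = 30 - 3p and supply is qs = 2p + 3.
Clearing the new market: 30 - 3p = 2p + 3, so p = 5.4 and q = 13.8.
Expenditure moves from 7×11 = 77 to 5.4×13.8 = 74.52; change = -2.48.

-2.48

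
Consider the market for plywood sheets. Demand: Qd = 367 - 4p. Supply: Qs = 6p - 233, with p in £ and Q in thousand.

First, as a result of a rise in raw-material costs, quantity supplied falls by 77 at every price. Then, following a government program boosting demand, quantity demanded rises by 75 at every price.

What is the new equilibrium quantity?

141.2

Before the shock: 367 - 4p = 6p - 233 ⇒ 600 = 10p ⇒ p = 60, Q = 127.
The new curves are Qd = 442 - 4p (demand) and Qs = 6p - 310 (supply).
Setting them equal: 442 - 4p = 6p - 310 → 752 = 10p, so p = 75.2 and Q = 141.2.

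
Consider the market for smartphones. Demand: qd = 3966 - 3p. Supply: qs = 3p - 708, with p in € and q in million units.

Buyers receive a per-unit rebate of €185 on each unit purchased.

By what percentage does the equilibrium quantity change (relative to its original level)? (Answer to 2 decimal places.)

Solve the original market: 3966 - 3p = 3p - 708, hence p = 779 and q = 1629.
Since buyers' out-of-pocket price is the market price minus the rebate, the effective demand curve becomes qd = 4521 - 3p.
Setting them equal: 4521 - 3p = 3p - 708 → 5229 = 6p, so p = 871.5 and q = 1906.5.
%Δq = (1906.5 − 1629) / 1629 × 100 = +17.03%.

+17.03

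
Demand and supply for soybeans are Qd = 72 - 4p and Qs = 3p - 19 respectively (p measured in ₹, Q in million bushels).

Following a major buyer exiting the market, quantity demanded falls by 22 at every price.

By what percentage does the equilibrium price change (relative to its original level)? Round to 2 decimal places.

Original equilibrium: 72 - 4p = 3p - 19 gives 91 = 7p, so p = 13 and Q = 20.
The new curves are Qd = 50 - 4p (demand) and Qs = 3p - 19 (supply).
Setting them equal: 50 - 4p = 3p - 19 → 69 = 7p, so p = 69/7 ≈ 9.8571 and Q = 74/7 ≈ 10.5714.
%Δp = (9.8571 − 13) / 13 × 100 = -24.18%.

-24.18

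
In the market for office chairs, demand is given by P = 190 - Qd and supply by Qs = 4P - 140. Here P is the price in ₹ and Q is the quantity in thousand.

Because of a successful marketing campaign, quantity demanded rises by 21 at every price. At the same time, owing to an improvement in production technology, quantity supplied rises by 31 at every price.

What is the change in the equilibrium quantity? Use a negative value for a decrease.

+23

Initially, 190 - P = 4P - 140, so 330 = 5P and P = 66, Q = 124.
The new curves are Qd = 211 - P (demand) and Qs = 4P - 109 (supply).
Setting them equal: 211 - P = 4P - 109 → 320 = 5P, so P = 64 and Q = 147.
ΔQ = 147 − 124 = +23.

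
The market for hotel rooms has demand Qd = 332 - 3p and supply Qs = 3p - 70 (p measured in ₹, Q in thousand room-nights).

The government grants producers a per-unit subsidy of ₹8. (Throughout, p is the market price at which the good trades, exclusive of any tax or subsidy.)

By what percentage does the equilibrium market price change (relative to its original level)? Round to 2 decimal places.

-5.97

Original equilibrium: 332 - 3p = 3p - 70 gives 402 = 6p, so p = 67 and Q = 131.
Since sellers receive the price plus the subsidy, the effective supply curve becomes Qs = 3p - 46.
Setting them equal: 332 - 3p = 3p - 46 → 378 = 6p, so p = 63 and Q = 143.
%Δp = (63 − 67) / 67 × 100 = -5.97%.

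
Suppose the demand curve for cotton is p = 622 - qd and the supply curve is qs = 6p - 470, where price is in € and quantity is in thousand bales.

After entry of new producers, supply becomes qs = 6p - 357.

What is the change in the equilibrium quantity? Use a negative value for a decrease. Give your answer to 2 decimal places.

+16.14

Initially, 622 - p = 6p - 470, so 1092 = 7p and p = 156, q = 466.
The new curves are qd = 622 - p (demand) and qs = 6p - 357 (supply).
Setting them equal: 622 - p = 6p - 357 → 979 = 7p, so p = 979/7 ≈ 139.8571 and q = 3375/7 ≈ 482.1429.
Δq = 482.1429 − 466 = +16.14.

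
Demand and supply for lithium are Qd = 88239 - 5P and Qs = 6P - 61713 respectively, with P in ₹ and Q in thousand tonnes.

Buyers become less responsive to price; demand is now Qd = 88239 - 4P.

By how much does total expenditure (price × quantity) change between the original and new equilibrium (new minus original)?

+150020432.64

Solve the original market: 88239 - 5P = 6P - 61713, hence P = 13632 and Q = 20079.
The shock moves the curves to Qd = 88239 - 4P and Qs = 6P - 61713.
New equilibrium: 88239 - 4P = 6P - 61713 ⇒ 149952 = 10P ⇒ P = 14995.2, Q = 28258.2.
Expenditure moves from 13632×20079 = 273716928 to 14995.2×28258.2 = 423737360.64; change = +150020432.64.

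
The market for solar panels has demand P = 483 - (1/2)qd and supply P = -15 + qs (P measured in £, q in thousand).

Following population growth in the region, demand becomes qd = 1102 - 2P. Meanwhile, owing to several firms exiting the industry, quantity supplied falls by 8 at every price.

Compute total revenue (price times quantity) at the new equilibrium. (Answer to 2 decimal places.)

Initially, 966 - 2P = P + 15, so 951 = 3P and P = 317, q = 332.
After the shift, demand is qd = 1102 - 2P and supply is qs = P + 7.
New equilibrium: 1102 - 2P = P + 7 ⇒ 1095 = 3P ⇒ P = 365, q = 372.
New expenditure = 365 × 372 = 135780.00.

135780.00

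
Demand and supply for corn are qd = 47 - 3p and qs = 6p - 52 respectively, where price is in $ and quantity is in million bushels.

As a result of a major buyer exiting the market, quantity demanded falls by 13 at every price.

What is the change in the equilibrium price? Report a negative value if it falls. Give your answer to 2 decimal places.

Solve the original market: 47 - 3p = 6p - 52, hence p = 11 and q = 14.
After the shift, demand is qd = 34 - 3p and supply is qs = 6p - 52.
Equate the new curves: 34 - 3p = 6p - 52, giving 86 = 9p, p = 86/9 ≈ 9.5556, q = 16/3 ≈ 5.3333.
Δp = 9.5556 − 11 = -1.44.

-1.44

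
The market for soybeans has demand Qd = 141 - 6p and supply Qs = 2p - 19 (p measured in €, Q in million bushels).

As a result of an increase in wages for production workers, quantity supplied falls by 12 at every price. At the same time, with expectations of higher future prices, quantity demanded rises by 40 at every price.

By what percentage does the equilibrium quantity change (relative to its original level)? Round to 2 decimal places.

Original equilibrium: 141 - 6p = 2p - 19 gives 160 = 8p, so p = 20 and Q = 21.
After the shift, demand is Qd = 181 - 6p and supply is Qs = 2p - 31.
Setting them equal: 181 - 6p = 2p - 31 → 212 = 8p, so p = 26.5 and Q = 22.
%ΔQ = (22 − 21) / 21 × 100 = +4.76%.

+4.76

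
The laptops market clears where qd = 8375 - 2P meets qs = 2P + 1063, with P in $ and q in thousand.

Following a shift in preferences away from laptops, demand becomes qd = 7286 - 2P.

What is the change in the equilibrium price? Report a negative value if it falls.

Original equilibrium: 8375 - 2P = 2P + 1063 gives 7312 = 4P, so P = 1828 and q = 4719.
After the shift, demand is qd = 7286 - 2P and supply is qs = 2P + 1063.
New equilibrium: 7286 - 2P = 2P + 1063 ⇒ 6223 = 4P ⇒ P = 1555.75, q = 4174.5.
ΔP = 1555.75 − 1828 = -272.25.

-272.25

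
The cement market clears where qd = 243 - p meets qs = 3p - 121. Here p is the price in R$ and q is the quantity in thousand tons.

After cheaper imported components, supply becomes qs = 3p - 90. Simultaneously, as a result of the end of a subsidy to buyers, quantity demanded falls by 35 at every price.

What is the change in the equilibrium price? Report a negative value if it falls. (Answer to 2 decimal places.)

Initially, 243 - p = 3p - 121, so 364 = 4p and p = 91, q = 152.
The shock moves the curves to qd = 208 - p and qs = 3p - 90.
Clearing the new market: 208 - p = 3p - 90, so p = 74.5 and q = 133.5.
Δp = 74.5 − 91 = -16.50.

-16.50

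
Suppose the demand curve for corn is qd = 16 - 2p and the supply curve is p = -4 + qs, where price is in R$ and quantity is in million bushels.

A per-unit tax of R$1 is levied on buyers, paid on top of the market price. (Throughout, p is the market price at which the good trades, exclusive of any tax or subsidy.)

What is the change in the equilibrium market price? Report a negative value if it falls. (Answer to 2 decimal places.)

Original equilibrium: 16 - 2p = p + 4 gives 12 = 3p, so p = 4 and q = 8.
Since buyers pay the price plus the tax, the effective demand curve becomes qd = 14 - 2p.
New equilibrium: 14 - 2p = p + 4 ⇒ 10 = 3p ⇒ p = 10/3 ≈ 3.3333, q = 22/3 ≈ 7.3333.
Δp = 3.3333 − 4 = -0.67.

-0.67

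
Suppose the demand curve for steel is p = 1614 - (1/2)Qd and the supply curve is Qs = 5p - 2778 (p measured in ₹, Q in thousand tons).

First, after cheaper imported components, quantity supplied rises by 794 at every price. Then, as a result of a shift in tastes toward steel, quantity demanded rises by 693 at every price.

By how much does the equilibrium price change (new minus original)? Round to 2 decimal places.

Initially, 3228 - 2p = 5p - 2778, so 6006 = 7p and p = 858, Q = 1512.
The shock moves the curves to Qd = 3921 - 2p and Qs = 5p - 1984.
New equilibrium: 3921 - 2p = 5p - 1984 ⇒ 5905 = 7p ⇒ p = 5905/7 ≈ 843.5714, Q = 15637/7 ≈ 2233.8571.
Δp = 843.5714 − 858 = -14.43.

-14.43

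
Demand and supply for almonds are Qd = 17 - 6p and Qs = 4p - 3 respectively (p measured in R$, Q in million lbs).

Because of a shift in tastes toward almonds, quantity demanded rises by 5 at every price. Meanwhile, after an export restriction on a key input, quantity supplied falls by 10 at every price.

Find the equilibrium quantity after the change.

Original equilibrium: 17 - 6p = 4p - 3 gives 20 = 10p, so p = 2 and Q = 5.
After the shift, demand is Qd = 22 - 6p and supply is Qs = 4p - 13.
Clearing the new market: 22 - 6p = 4p - 13, so p = 3.5 and Q = 1.

1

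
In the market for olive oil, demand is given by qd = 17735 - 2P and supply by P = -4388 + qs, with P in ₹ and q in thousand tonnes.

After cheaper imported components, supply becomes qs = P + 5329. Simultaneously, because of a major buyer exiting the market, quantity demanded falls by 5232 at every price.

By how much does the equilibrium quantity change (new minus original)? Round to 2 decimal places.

-1116.67

Initially, 17735 - 2P = P + 4388, so 13347 = 3P and P = 4449, q = 8837.
After the shift, demand is qd = 12503 - 2P and supply is qs = P + 5329.
Setting them equal: 12503 - 2P = P + 5329 → 7174 = 3P, so P = 7174/3 ≈ 2391.3333 and q = 23161/3 ≈ 7720.3333.
Δq = 7720.3333 − 8837 = -1116.67.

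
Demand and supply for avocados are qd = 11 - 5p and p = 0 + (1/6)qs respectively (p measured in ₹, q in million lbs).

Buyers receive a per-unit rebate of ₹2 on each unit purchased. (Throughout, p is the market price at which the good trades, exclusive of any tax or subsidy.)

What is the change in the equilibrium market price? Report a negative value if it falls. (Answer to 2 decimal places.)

Before the shock: 11 - 5p = 6p ⇒ 11 = 11p ⇒ p = 1, q = 6.
Since buyers' out-of-pocket price is the market price minus the rebate, the effective demand curve becomes qd = 21 - 5p.
Equate the new curves: 21 - 5p = 6p, giving 21 = 11p, p = 21/11 ≈ 1.9091, q = 126/11 ≈ 11.4545.
Δp = 1.9091 − 1 = +0.91.

+0.91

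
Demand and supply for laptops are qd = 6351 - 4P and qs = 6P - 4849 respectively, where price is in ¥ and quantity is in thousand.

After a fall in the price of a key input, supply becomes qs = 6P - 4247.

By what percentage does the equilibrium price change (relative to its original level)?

Initially, 6351 - 4P = 6P - 4849, so 11200 = 10P and P = 1120, q = 1871.
With the change applied: demand qd = 6351 - 4P, supply qs = 6P - 4247.
New equilibrium: 6351 - 4P = 6P - 4247 ⇒ 10598 = 10P ⇒ P = 1059.8, q = 2111.8.
%ΔP = (1059.8 − 1120) / 1120 × 100 = -5.375%.

-5.375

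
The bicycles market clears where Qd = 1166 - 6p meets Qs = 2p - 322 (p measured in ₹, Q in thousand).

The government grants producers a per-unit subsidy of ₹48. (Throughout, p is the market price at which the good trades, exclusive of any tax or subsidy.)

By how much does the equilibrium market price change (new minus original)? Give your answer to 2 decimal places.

-12.00

Initially, 1166 - 6p = 2p - 322, so 1488 = 8p and p = 186, Q = 50.
Since sellers receive the price plus the subsidy, the effective supply curve becomes Qs = 2p - 226.
Clearing the new market: 1166 - 6p = 2p - 226, so p = 174 and Q = 122.
Δp = 174 − 186 = -12.00.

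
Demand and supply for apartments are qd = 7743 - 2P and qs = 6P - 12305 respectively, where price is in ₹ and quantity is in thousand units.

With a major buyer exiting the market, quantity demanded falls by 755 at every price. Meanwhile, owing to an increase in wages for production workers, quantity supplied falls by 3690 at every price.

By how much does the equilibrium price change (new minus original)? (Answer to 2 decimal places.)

Solve the original market: 7743 - 2P = 6P - 12305, hence P = 2506 and q = 2731.
The shock moves the curves to qd = 6988 - 2P and qs = 6P - 15995.
Equate the new curves: 6988 - 2P = 6P - 15995, giving 22983 = 8P, P = 2872.875, q = 1242.25.
ΔP = 2872.875 − 2506 = +366.88.

+366.88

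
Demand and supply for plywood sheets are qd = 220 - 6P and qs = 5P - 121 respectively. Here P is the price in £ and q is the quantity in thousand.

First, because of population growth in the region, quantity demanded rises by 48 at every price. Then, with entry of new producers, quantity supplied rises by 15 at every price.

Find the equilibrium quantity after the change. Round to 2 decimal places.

64.00

Solve the original market: 220 - 6P = 5P - 121, hence P = 31 and q = 34.
After the shift, demand is qd = 268 - 6P and supply is qs = 5P - 106.
Equate the new curves: 268 - 6P = 5P - 106, giving 374 = 11P, P = 34, q = 64.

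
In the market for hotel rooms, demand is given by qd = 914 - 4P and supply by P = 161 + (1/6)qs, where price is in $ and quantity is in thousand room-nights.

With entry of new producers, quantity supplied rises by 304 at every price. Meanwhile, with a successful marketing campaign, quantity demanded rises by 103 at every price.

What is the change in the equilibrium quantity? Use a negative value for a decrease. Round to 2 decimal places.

+183.40

Solve the original market: 914 - 4P = 6P - 966, hence P = 188 and q = 162.
The new curves are qd = 1017 - 4P (demand) and qs = 6P - 662 (supply).
Setting them equal: 1017 - 4P = 6P - 662 → 1679 = 10P, so P = 167.9 and q = 345.4.
Δq = 345.4 − 162 = +183.40.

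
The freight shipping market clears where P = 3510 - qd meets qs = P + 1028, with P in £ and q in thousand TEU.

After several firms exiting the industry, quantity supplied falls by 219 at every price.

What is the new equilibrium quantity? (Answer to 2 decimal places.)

Initially, 3510 - P = P + 1028, so 2482 = 2P and P = 1241, q = 2269.
After the shift, demand is qd = 3510 - P and supply is qs = P + 809.
Equate the new curves: 3510 - P = P + 809, giving 2701 = 2P, P = 1350.5, q = 2159.5.

2159.50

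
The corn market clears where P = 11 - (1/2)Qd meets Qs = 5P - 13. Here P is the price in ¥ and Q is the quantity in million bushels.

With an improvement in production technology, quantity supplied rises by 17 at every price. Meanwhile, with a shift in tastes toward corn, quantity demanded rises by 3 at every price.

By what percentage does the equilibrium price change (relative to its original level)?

-40

Solve the original market: 22 - 2P = 5P - 13, hence P = 5 and Q = 12.
After the shift, demand is Qd = 25 - 2P and supply is Qs = 5P + 4.
Clearing the new market: 25 - 2P = 5P + 4, so P = 3 and Q = 19.
%ΔP = (3 − 5) / 5 × 100 = -40%.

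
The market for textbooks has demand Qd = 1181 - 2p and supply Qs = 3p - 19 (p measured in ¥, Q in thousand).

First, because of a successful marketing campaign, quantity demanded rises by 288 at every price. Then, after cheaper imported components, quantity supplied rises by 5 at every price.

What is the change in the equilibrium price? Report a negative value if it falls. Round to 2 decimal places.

Original equilibrium: 1181 - 2p = 3p - 19 gives 1200 = 5p, so p = 240 and Q = 701.
After the shift, demand is Qd = 1469 - 2p and supply is Qs = 3p - 14.
Equate the new curves: 1469 - 2p = 3p - 14, giving 1483 = 5p, p = 296.6, Q = 875.8.
Δp = 296.6 − 240 = +56.60.

+56.60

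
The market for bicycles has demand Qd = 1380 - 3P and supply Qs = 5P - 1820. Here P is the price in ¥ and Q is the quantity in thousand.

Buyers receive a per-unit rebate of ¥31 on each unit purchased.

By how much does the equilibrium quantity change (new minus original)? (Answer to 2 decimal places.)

+58.13

Before the shock: 1380 - 3P = 5P - 1820 ⇒ 3200 = 8P ⇒ P = 400, Q = 180.
Since buyers' out-of-pocket price is the market price minus the rebate, the effective demand curve becomes Qd = 1473 - 3P.
Setting them equal: 1473 - 3P = 5P - 1820 → 3293 = 8P, so P = 411.625 and Q = 238.125.
ΔQ = 238.125 − 180 = +58.13.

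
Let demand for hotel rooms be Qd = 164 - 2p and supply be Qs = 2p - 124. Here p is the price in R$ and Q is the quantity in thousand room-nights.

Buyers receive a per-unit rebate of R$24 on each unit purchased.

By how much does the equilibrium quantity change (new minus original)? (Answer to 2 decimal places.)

Before the shock: 164 - 2p = 2p - 124 ⇒ 288 = 4p ⇒ p = 72, Q = 20.
Since buyers' out-of-pocket price is the market price minus the rebate, the effective demand curve becomes Qd = 212 - 2p.
Equate the new curves: 212 - 2p = 2p - 124, giving 336 = 4p, p = 84, Q = 44.
ΔQ = 44 − 20 = +24.00.

+24.00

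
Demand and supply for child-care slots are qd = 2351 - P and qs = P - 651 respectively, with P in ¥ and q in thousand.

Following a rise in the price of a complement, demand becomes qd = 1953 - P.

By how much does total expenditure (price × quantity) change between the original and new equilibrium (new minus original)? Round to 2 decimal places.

Solve the original market: 2351 - P = P - 651, hence P = 1501 and q = 850.
The new curves are qd = 1953 - P (demand) and qs = P - 651 (supply).
New equilibrium: 1953 - P = P - 651 ⇒ 2604 = 2P ⇒ P = 1302, q = 651.
Expenditure moves from 1501×850 = 1275850 to 1302×651 = 847602; change = -428248.00.

-428248.00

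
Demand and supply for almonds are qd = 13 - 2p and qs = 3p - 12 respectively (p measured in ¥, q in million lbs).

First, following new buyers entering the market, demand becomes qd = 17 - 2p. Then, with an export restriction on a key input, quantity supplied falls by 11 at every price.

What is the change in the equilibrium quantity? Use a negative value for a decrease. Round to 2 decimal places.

-2.00

Solve the original market: 13 - 2p = 3p - 12, hence p = 5 and q = 3.
The shock moves the curves to qd = 17 - 2p and qs = 3p - 23.
Clearing the new market: 17 - 2p = 3p - 23, so p = 8 and q = 1.
Δq = 1 − 3 = -2.00.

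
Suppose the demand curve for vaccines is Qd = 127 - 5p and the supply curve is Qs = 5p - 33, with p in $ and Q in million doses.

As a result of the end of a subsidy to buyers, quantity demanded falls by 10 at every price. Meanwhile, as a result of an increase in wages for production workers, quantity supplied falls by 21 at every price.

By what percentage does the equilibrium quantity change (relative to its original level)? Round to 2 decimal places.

Solve the original market: 127 - 5p = 5p - 33, hence p = 16 and Q = 47.
With the change applied: demand Qd = 117 - 5p, supply Qs = 5p - 54.
Setting them equal: 117 - 5p = 5p - 54 → 171 = 10p, so p = 17.1 and Q = 31.5.
%ΔQ = (31.5 − 47) / 47 × 100 = -32.98%.

-32.98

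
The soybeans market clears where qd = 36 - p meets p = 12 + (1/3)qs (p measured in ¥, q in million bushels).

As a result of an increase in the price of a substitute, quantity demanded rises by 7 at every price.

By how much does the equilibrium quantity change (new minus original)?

Before the shock: 36 - p = 3p - 36 ⇒ 72 = 4p ⇒ p = 18, q = 18.
The new curves are qd = 43 - p (demand) and qs = 3p - 36 (supply).
Setting them equal: 43 - p = 3p - 36 → 79 = 4p, so p = 19.75 and q = 23.25.
Δq = 23.25 − 18 = +5.25.

+5.25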